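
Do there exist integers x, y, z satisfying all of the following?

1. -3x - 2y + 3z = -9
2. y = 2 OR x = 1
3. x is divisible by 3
No

The full constraint system is jointly infeasible over the integers. Each constraint and what it forces:

  - -3x - 2y + 3z = -9: is a linear equation tying the variables together
  - y = 2 OR x = 1: forces a choice: either y = 2 or x = 1
  - x is divisible by 3: restricts x to multiples of 3

Split on the disjunction (y = 2 OR x = 1):
  • If y = 2: with y = 2, writing x = 3x', every remaining term of the linear equation is divisible by 3, so the left side is ≡ 0 (mod 3); but the right side -5 ≡ 1 (mod 3). No integers can satisfy it.
  • If x = 1: this contradicts the divisibility constraint — 1 is not a multiple of 3.
Both branches are infeasible, so the system has no integer solution.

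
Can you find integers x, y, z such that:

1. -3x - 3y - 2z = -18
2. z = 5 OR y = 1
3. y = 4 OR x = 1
Yes

Take x = 1, y = 1, z = 6. Substituting into each constraint:
  (1) -3(1) - 3(1) - 2(6) = -18 ✓
  (2) y = 1, target 1 ✓ (second branch holds)
  (3) x = 1, target 1 ✓ (second branch holds)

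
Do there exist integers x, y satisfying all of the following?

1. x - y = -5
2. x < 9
Yes

Take x = -5, y = 0. Substituting into each constraint:
  (1) (-5) + 0 = -5 ✓
  (2) -5 < 9 ✓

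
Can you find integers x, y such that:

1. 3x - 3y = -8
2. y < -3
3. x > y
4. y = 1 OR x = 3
No

Even the single constraint (3x - 3y = -8) is infeasible over the integers.

  - 3x - 3y = -8: every term on the left is divisible by 3, so the LHS ≡ 0 (mod 3), but the RHS -8 is not — no integer solution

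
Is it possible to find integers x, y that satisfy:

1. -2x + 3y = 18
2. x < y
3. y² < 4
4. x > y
No

A contradictory subset is {x < y, x > y}. No integer assignment can satisfy these jointly:

  - x < y: bounds one variable relative to another variable
  - x > y: bounds one variable relative to another variable

Direct contradiction: y > x and x > y cannot both hold.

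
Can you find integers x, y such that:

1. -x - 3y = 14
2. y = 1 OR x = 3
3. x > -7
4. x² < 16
No

A contradictory subset is {-x - 3y = 14, y = 1 OR x = 3, x > -7}. No integer assignment can satisfy these jointly:

  - -x - 3y = 14: is a linear equation tying the variables together
  - y = 1 OR x = 3: forces a choice: either y = 1 or x = 3
  - x > -7: bounds one variable relative to a constant

Split on the disjunction (y = 1 OR x = 3):
  • If y = 1: the equation forces x = -17, which contradicts the bound x ≥ -6.
  • If x = 3: with x = 3, every remaining term of the linear equation is divisible by 3, so the left side is ≡ 0 (mod 3); but the right side 17 ≡ 2 (mod 3). No integers can satisfy it.
Both branches are infeasible, so the system has no integer solution.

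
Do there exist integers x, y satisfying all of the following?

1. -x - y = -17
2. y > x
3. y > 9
Yes

Take x = 0, y = 17. Substituting into each constraint:
  (1) 0 + (-17) = -17 ✓
  (2) 17 > 0 ✓
  (3) 17 > 9 ✓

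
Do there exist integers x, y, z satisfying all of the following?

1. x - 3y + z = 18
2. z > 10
Yes

Take x = 0, y = 0, z = 18. Substituting into each constraint:
  (1) 0 - 3(0) + 18 = 18 ✓
  (2) 18 > 10 ✓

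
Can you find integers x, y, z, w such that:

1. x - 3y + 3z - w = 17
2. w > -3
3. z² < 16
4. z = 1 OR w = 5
Yes

Take x = 14, y = 0, z = 1, w = 0. Substituting into each constraint:
  (1) 14 - 3(0) + 3(1) + 0 = 17 ✓
  (2) 0 > -3 ✓
  (3) z² = (1)² = 1, and 1 < 16 ✓
  (4) z = 1, target 1 ✓ (first branch holds)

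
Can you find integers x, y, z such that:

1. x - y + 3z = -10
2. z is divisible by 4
Yes

Take x = 0, y = 10, z = 0. Substituting into each constraint:
  (1) 0 + (-10) + 3(0) = -10 ✓
  (2) 0 = 4 × 0, remainder 0 ✓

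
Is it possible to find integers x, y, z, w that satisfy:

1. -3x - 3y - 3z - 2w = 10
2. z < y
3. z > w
Yes

Take x = -9, y = 3, z = 2, w = 1. Substituting into each constraint:
  (1) -3(-9) - 3(3) - 3(2) - 2(1) = 10 ✓
  (2) 2 < 3 ✓
  (3) 2 > 1 ✓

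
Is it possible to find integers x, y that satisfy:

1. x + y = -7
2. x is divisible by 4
Yes

Take x = 0, y = -7. Substituting into each constraint:
  (1) 0 + (-7) = -7 ✓
  (2) 0 = 4 × 0, remainder 0 ✓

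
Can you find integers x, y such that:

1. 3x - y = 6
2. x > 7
Yes

Take x = 8, y = 18. Substituting into each constraint:
  (1) 3(8) + (-18) = 6 ✓
  (2) 8 > 7 ✓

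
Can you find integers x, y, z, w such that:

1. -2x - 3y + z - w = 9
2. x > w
Yes

Take x = 1, y = -3, z = 2, w = 0. Substituting into each constraint:
  (1) -2(1) - 3(-3) + 2 + 0 = 9 ✓
  (2) 1 > 0 ✓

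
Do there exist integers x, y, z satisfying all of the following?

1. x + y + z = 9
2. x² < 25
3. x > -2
Yes

Take x = 0, y = 0, z = 9. Substituting into each constraint:
  (1) 0 + 0 + 9 = 9 ✓
  (2) x² = (0)² = 0, and 0 < 25 ✓
  (3) 0 > -2 ✓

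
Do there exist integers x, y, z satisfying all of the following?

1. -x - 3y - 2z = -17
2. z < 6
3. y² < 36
Yes

Take x = 0, y = 3, z = 4. Substituting into each constraint:
  (1) 0 - 3(3) - 2(4) = -17 ✓
  (2) 4 < 6 ✓
  (3) y² = (3)² = 9, and 9 < 36 ✓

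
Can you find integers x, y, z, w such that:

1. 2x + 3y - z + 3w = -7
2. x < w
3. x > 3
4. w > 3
Yes

Take x = 4, y = 0, z = 30, w = 5. Substituting into each constraint:
  (1) 2(4) + 3(0) + (-30) + 3(5) = -7 ✓
  (2) 4 < 5 ✓
  (3) 4 > 3 ✓
  (4) 5 > 3 ✓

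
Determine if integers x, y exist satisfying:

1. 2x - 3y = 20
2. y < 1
Yes

Take x = 1, y = -6. Substituting into each constraint:
  (1) 2(1) - 3(-6) = 20 ✓
  (2) -6 < 1 ✓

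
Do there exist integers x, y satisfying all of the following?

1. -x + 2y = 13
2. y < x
Yes

Take x = 15, y = 14. Substituting into each constraint:
  (1) (-15) + 2(14) = 13 ✓
  (2) 14 < 15 ✓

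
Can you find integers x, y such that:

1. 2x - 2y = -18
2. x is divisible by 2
Yes

Take x = 0, y = 9. Substituting into each constraint:
  (1) 2(0) - 2(9) = -18 ✓
  (2) 0 = 2 × 0, remainder 0 ✓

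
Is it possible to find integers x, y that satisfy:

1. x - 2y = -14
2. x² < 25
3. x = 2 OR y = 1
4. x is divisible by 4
No

The full constraint system is jointly infeasible over the integers. Each constraint and what it forces:

  - x - 2y = -14: is a linear equation tying the variables together
  - x² < 25: restricts x to |x| ≤ 4
  - x = 2 OR y = 1: forces a choice: either x = 2 or y = 1
  - x is divisible by 4: restricts x to multiples of 4

Split on the disjunction (x = 2 OR y = 1):
  • If x = 2: this contradicts the divisibility constraint — 2 is not a multiple of 4.
  • If y = 1: the equation forces x = -12, but x² < 25 requires |x| ≤ 4.
Both branches are infeasible, so the system has no integer solution.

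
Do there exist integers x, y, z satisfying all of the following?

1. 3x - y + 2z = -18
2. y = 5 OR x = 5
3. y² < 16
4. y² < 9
Yes

Take x = 5, y = -1, z = -17. Substituting into each constraint:
  (1) 3(5) + 1 + 2(-17) = -18 ✓
  (2) x = 5, target 5 ✓ (second branch holds)
  (3) y² = (-1)² = 1, and 1 < 16 ✓
  (4) y² = (-1)² = 1, and 1 < 9 ✓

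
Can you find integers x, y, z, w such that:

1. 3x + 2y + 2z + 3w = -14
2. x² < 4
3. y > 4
Yes

Take x = 0, y = 5, z = 0, w = -8. Substituting into each constraint:
  (1) 3(0) + 2(5) + 2(0) + 3(-8) = -14 ✓
  (2) x² = (0)² = 0, and 0 < 4 ✓
  (3) 5 > 4 ✓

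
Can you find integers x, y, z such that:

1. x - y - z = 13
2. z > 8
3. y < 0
Yes

Take x = 0, y = -22, z = 9. Substituting into each constraint:
  (1) 0 + 22 + (-9) = 13 ✓
  (2) 9 > 8 ✓
  (3) -22 < 0 ✓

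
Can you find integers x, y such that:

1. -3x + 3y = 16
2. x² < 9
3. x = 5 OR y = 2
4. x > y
No

Even the single constraint (-3x + 3y = 16) is infeasible over the integers.

  - -3x + 3y = 16: every term on the left is divisible by 3, so the LHS ≡ 0 (mod 3), but the RHS 16 is not — no integer solution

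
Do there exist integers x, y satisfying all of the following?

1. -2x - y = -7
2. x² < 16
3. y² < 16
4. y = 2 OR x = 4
No

A contradictory subset is {-2x - y = -7, x² < 16, y = 2 OR x = 4}. No integer assignment can satisfy these jointly:

  - -2x - y = -7: is a linear equation tying the variables together
  - x² < 16: restricts x to |x| ≤ 3
  - y = 2 OR x = 4: forces a choice: either y = 2 or x = 4

Split on the disjunction (y = 2 OR x = 4):
  • If y = 2: with y = 2, every remaining term of the linear equation is divisible by 2, so the left side is ≡ 0 (mod 2); but the right side -5 ≡ 1 (mod 2). No integers can satisfy it.
  • If x = 4: this contradicts x² < 16, which requires |x| ≤ 3.
Both branches are infeasible, so the system has no integer solution.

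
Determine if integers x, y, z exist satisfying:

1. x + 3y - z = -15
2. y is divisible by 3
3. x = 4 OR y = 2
Yes

Take x = 4, y = 3, z = 28. Substituting into each constraint:
  (1) 4 + 3(3) + (-28) = -15 ✓
  (2) 3 = 3 × 1, remainder 0 ✓
  (3) x = 4, target 4 ✓ (first branch holds)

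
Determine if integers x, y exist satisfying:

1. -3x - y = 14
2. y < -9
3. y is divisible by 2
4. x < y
No

A contradictory subset is {-3x - y = 14, y < -9, x < y}. No integer assignment can satisfy these jointly:

  - -3x - y = 14: is a linear equation tying the variables together
  - y < -9: bounds one variable relative to a constant
  - x < y: bounds one variable relative to another variable

Propagating the comparison: x < y and y ≤ -10 give x ≤ -11. Range argument: with x ∈ [−∞, -11], y ∈ [−∞, -10], the left side of the equation is at least 43, but the right side is 14 < 43. No integer solution exists.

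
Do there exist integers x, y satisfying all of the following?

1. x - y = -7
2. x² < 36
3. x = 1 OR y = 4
Yes

Take x = 1, y = 8. Substituting into each constraint:
  (1) 1 + (-8) = -7 ✓
  (2) x² = (1)² = 1, and 1 < 36 ✓
  (3) x = 1, target 1 ✓ (first branch holds)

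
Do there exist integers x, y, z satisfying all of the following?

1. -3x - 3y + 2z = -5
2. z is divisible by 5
Yes

Take x = 7, y = -2, z = 5. Substituting into each constraint:
  (1) -3(7) - 3(-2) + 2(5) = -5 ✓
  (2) 5 = 5 × 1, remainder 0 ✓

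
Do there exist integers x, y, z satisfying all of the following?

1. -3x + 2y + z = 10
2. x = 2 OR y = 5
Yes

Take x = 0, y = 5, z = 0. Substituting into each constraint:
  (1) -3(0) + 2(5) + 0 = 10 ✓
  (2) y = 5, target 5 ✓ (second branch holds)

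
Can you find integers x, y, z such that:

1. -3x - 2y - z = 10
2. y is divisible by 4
Yes

Take x = 0, y = 0, z = -10. Substituting into each constraint:
  (1) -3(0) - 2(0) + 10 = 10 ✓
  (2) 0 = 4 × 0, remainder 0 ✓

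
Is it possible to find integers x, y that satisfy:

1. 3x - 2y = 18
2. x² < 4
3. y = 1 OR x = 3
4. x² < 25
No

A contradictory subset is {3x - 2y = 18, x² < 4, y = 1 OR x = 3}. No integer assignment can satisfy these jointly:

  - 3x - 2y = 18: is a linear equation tying the variables together
  - x² < 4: restricts x to |x| ≤ 1
  - y = 1 OR x = 3: forces a choice: either y = 1 or x = 3

Split on the disjunction (y = 1 OR x = 3):
  • If y = 1: with y = 1, every remaining term of the linear equation is divisible by 3, so the left side is ≡ 0 (mod 3); but the right side 20 ≡ 2 (mod 3). No integers can satisfy it.
  • If x = 3: this contradicts x² < 4, which requires |x| ≤ 1.
Both branches are infeasible, so the system has no integer solution.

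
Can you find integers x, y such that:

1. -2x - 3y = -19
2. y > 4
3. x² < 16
Yes

Take x = 2, y = 5. Substituting into each constraint:
  (1) -2(2) - 3(5) = -19 ✓
  (2) 5 > 4 ✓
  (3) x² = (2)² = 4, and 4 < 16 ✓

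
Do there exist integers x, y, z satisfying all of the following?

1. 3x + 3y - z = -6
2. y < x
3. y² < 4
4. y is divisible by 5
Yes

Take x = 1, y = 0, z = 9. Substituting into each constraint:
  (1) 3(1) + 3(0) + (-9) = -6 ✓
  (2) 0 < 1 ✓
  (3) y² = (0)² = 0, and 0 < 4 ✓
  (4) 0 = 5 × 0, remainder 0 ✓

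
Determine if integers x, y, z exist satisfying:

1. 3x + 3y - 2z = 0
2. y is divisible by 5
Yes

Take x = 0, y = 0, z = 0. Substituting into each constraint:
  (1) 3(0) + 3(0) - 2(0) = 0 ✓
  (2) 0 = 5 × 0, remainder 0 ✓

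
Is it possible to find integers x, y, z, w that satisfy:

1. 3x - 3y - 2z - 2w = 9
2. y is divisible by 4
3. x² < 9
Yes

Take x = 1, y = 0, z = -3, w = 0. Substituting into each constraint:
  (1) 3(1) - 3(0) - 2(-3) - 2(0) = 9 ✓
  (2) 0 = 4 × 0, remainder 0 ✓
  (3) x² = (1)² = 1, and 1 < 9 ✓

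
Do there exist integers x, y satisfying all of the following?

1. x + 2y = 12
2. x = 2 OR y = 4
Yes

Take x = 4, y = 4. Substituting into each constraint:
  (1) 4 + 2(4) = 12 ✓
  (2) y = 4, target 4 ✓ (second branch holds)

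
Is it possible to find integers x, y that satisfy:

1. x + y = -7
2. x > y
Yes

Take x = 0, y = -7. Substituting into each constraint:
  (1) 0 + (-7) = -7 ✓
  (2) 0 > -7 ✓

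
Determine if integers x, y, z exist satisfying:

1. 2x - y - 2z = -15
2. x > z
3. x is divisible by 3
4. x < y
Yes

Take x = 0, y = 17, z = -1. Substituting into each constraint:
  (1) 2(0) + (-17) - 2(-1) = -15 ✓
  (2) 0 > -1 ✓
  (3) 0 = 3 × 0, remainder 0 ✓
  (4) 0 < 17 ✓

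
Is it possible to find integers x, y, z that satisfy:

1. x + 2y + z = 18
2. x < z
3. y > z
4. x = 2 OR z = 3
Yes

Take x = 1, y = 7, z = 3. Substituting into each constraint:
  (1) 1 + 2(7) + 3 = 18 ✓
  (2) 1 < 3 ✓
  (3) 7 > 3 ✓
  (4) z = 3, target 3 ✓ (second branch holds)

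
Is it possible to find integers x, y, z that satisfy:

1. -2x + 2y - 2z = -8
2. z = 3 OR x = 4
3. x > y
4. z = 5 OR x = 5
Yes

Take x = 5, y = 4, z = 3. Substituting into each constraint:
  (1) -2(5) + 2(4) - 2(3) = -8 ✓
  (2) z = 3, target 3 ✓ (first branch holds)
  (3) 5 > 4 ✓
  (4) x = 5, target 5 ✓ (second branch holds)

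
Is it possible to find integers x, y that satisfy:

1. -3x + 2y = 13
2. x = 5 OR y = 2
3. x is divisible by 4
No

The full constraint system is jointly infeasible over the integers. Each constraint and what it forces:

  - -3x + 2y = 13: is a linear equation tying the variables together
  - x = 5 OR y = 2: forces a choice: either x = 5 or y = 2
  - x is divisible by 4: restricts x to multiples of 4

Modular obstruction: writing x = 4x', every remaining term of the linear equation is divisible by 2, so the left side is ≡ 0 (mod 2); but the right side 13 ≡ 1 (mod 2). No integers can satisfy it.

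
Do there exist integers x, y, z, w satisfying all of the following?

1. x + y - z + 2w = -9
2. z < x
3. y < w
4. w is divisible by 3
Yes

Take x = 0, y = -10, z = -1, w = 0. Substituting into each constraint:
  (1) 0 + (-10) + 1 + 2(0) = -9 ✓
  (2) -1 < 0 ✓
  (3) -10 < 0 ✓
  (4) 0 = 3 × 0, remainder 0 ✓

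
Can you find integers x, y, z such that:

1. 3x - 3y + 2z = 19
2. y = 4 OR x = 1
Yes

Take x = 1, y = 4, z = 14. Substituting into each constraint:
  (1) 3(1) - 3(4) + 2(14) = 19 ✓
  (2) y = 4, target 4 ✓ (first branch holds)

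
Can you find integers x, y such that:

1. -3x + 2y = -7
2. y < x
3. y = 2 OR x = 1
Yes

Take x = 1, y = -2. Substituting into each constraint:
  (1) -3(1) + 2(-2) = -7 ✓
  (2) -2 < 1 ✓
  (3) x = 1, target 1 ✓ (second branch holds)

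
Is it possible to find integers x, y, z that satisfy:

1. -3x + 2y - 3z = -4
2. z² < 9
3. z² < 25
Yes

Take x = 0, y = -2, z = 0. Substituting into each constraint:
  (1) -3(0) + 2(-2) - 3(0) = -4 ✓
  (2) z² = (0)² = 0, and 0 < 9 ✓
  (3) z² = (0)² = 0, and 0 < 25 ✓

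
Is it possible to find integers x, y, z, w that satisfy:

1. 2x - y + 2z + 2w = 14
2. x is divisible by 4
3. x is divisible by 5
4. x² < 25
Yes

Take x = 0, y = 0, z = 0, w = 7. Substituting into each constraint:
  (1) 2(0) + 0 + 2(0) + 2(7) = 14 ✓
  (2) 0 = 4 × 0, remainder 0 ✓
  (3) 0 = 5 × 0, remainder 0 ✓
  (4) x² = (0)² = 0, and 0 < 25 ✓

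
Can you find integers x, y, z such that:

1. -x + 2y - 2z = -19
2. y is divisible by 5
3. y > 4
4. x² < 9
Yes

Take x = 1, y = 5, z = 14. Substituting into each constraint:
  (1) (-1) + 2(5) - 2(14) = -19 ✓
  (2) 5 = 5 × 1, remainder 0 ✓
  (3) 5 > 4 ✓
  (4) x² = (1)² = 1, and 1 < 9 ✓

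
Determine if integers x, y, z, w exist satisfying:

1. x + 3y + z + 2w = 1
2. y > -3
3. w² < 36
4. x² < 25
Yes

Take x = 0, y = 1, z = 0, w = -1. Substituting into each constraint:
  (1) 0 + 3(1) + 0 + 2(-1) = 1 ✓
  (2) 1 > -3 ✓
  (3) w² = (-1)² = 1, and 1 < 36 ✓
  (4) x² = (0)² = 0, and 0 < 25 ✓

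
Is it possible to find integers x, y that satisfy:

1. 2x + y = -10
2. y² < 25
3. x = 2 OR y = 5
No

The full constraint system is jointly infeasible over the integers. Each constraint and what it forces:

  - 2x + y = -10: is a linear equation tying the variables together
  - y² < 25: restricts y to |y| ≤ 4
  - x = 2 OR y = 5: forces a choice: either x = 2 or y = 5

Split on the disjunction (x = 2 OR y = 5):
  • If x = 2: the equation forces y = -14, but y² < 25 requires |y| ≤ 4.
  • If y = 5: this contradicts y² < 25, which requires |y| ≤ 4.
Both branches are infeasible, so the system has no integer solution.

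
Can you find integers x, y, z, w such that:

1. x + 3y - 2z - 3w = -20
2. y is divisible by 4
Yes

Take x = 1, y = 0, z = 0, w = 7. Substituting into each constraint:
  (1) 1 + 3(0) - 2(0) - 3(7) = -20 ✓
  (2) 0 = 4 × 0, remainder 0 ✓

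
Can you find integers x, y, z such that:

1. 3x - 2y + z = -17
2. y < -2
Yes

Take x = 0, y = -3, z = -23. Substituting into each constraint:
  (1) 3(0) - 2(-3) + (-23) = -17 ✓
  (2) -3 < -2 ✓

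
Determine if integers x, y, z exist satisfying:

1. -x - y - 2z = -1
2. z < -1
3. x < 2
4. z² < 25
Yes

Take x = 1, y = 4, z = -2. Substituting into each constraint:
  (1) (-1) + (-4) - 2(-2) = -1 ✓
  (2) -2 < -1 ✓
  (3) 1 < 2 ✓
  (4) z² = (-2)² = 4, and 4 < 25 ✓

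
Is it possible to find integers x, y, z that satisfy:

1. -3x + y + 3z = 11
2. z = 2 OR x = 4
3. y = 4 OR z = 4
Yes

Take x = 4, y = 11, z = 4. Substituting into each constraint:
  (1) -3(4) + 11 + 3(4) = 11 ✓
  (2) x = 4, target 4 ✓ (second branch holds)
  (3) z = 4, target 4 ✓ (second branch holds)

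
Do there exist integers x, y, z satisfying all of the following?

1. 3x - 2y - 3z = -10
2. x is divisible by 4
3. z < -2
Yes

Take x = 0, y = 11, z = -4. Substituting into each constraint:
  (1) 3(0) - 2(11) - 3(-4) = -10 ✓
  (2) 0 = 4 × 0, remainder 0 ✓
  (3) -4 < -2 ✓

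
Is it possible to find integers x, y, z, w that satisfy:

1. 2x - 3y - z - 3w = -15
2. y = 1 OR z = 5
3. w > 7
Yes

Take x = 1, y = -4, z = 5, w = 8. Substituting into each constraint:
  (1) 2(1) - 3(-4) + (-5) - 3(8) = -15 ✓
  (2) z = 5, target 5 ✓ (second branch holds)
  (3) 8 > 7 ✓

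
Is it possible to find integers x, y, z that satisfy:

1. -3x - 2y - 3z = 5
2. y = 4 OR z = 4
Yes

Take x = -9, y = 5, z = 4. Substituting into each constraint:
  (1) -3(-9) - 2(5) - 3(4) = 5 ✓
  (2) z = 4, target 4 ✓ (second branch holds)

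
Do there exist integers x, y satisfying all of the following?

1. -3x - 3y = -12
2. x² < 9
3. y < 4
Yes

Take x = 1, y = 3. Substituting into each constraint:
  (1) -3(1) - 3(3) = -12 ✓
  (2) x² = (1)² = 1, and 1 < 9 ✓
  (3) 3 < 4 ✓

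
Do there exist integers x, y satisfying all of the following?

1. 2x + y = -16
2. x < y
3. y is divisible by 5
Yes

Take x = -8, y = 0. Substituting into each constraint:
  (1) 2(-8) + 0 = -16 ✓
  (2) -8 < 0 ✓
  (3) 0 = 5 × 0, remainder 0 ✓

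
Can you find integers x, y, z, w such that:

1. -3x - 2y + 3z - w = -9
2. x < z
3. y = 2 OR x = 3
Yes

Take x = 0, y = 2, z = 1, w = 8. Substituting into each constraint:
  (1) -3(0) - 2(2) + 3(1) + (-8) = -9 ✓
  (2) 0 < 1 ✓
  (3) y = 2, target 2 ✓ (first branch holds)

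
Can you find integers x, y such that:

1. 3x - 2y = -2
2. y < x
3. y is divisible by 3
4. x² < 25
No

A contradictory subset is {3x - 2y = -2, y is divisible by 3}. No integer assignment can satisfy these jointly:

  - 3x - 2y = -2: is a linear equation tying the variables together
  - y is divisible by 3: restricts y to multiples of 3

Modular obstruction: writing y = 3y', every remaining term of the linear equation is divisible by 3, so the left side is ≡ 0 (mod 3); but the right side -2 ≡ 1 (mod 3). No integers can satisfy it.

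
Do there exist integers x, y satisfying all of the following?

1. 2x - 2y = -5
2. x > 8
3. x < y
No

Even the single constraint (2x - 2y = -5) is infeasible over the integers.

  - 2x - 2y = -5: every term on the left is divisible by 2, so the LHS ≡ 0 (mod 2), but the RHS -5 is not — no integer solution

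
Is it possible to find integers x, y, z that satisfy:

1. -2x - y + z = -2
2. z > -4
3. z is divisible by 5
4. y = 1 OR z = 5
Yes

Take x = 4, y = -1, z = 5. Substituting into each constraint:
  (1) -2(4) + 1 + 5 = -2 ✓
  (2) 5 > -4 ✓
  (3) 5 = 5 × 1, remainder 0 ✓
  (4) z = 5, target 5 ✓ (second branch holds)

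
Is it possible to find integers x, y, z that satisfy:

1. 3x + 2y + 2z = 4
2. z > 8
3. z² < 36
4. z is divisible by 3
No

A contradictory subset is {z > 8, z² < 36}. No integer assignment can satisfy these jointly:

  - z > 8: bounds one variable relative to a constant
  - z² < 36: restricts z to |z| ≤ 5

Direct contradiction: the bounds on z require z ≥ 9 and z ≤ 5 simultaneously, which is empty.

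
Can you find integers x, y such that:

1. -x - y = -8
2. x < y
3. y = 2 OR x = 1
Yes

Take x = 1, y = 7. Substituting into each constraint:
  (1) (-1) + (-7) = -8 ✓
  (2) 1 < 7 ✓
  (3) x = 1, target 1 ✓ (second branch holds)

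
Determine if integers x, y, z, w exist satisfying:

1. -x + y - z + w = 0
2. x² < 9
Yes

Take x = 0, y = 0, z = 0, w = 0. Substituting into each constraint:
  (1) 0 + 0 + 0 + 0 = 0 ✓
  (2) x² = (0)² = 0, and 0 < 9 ✓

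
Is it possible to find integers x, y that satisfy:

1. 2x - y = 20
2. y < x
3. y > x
No

A contradictory subset is {y < x, y > x}. No integer assignment can satisfy these jointly:

  - y < x: bounds one variable relative to another variable
  - y > x: bounds one variable relative to another variable

Direct contradiction: x > y and y > x cannot both hold.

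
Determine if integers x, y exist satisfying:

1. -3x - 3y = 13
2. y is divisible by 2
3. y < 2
No

Even the single constraint (-3x - 3y = 13) is infeasible over the integers.

  - -3x - 3y = 13: every term on the left is divisible by 3, so the LHS ≡ 0 (mod 3), but the RHS 13 is not — no integer solution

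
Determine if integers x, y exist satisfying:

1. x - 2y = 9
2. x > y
Yes

Take x = -7, y = -8. Substituting into each constraint:
  (1) (-7) - 2(-8) = 9 ✓
  (2) -7 > -8 ✓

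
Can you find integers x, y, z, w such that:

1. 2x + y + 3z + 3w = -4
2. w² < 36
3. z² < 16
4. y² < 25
Yes

Take x = 0, y = 2, z = -2, w = 0. Substituting into each constraint:
  (1) 2(0) + 2 + 3(-2) + 3(0) = -4 ✓
  (2) w² = (0)² = 0, and 0 < 36 ✓
  (3) z² = (-2)² = 4, and 4 < 16 ✓
  (4) y² = (2)² = 4, and 4 < 25 ✓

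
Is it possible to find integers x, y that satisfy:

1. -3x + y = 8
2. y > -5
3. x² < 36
Yes

Take x = -2, y = 2. Substituting into each constraint:
  (1) -3(-2) + 2 = 8 ✓
  (2) 2 > -5 ✓
  (3) x² = (-2)² = 4, and 4 < 36 ✓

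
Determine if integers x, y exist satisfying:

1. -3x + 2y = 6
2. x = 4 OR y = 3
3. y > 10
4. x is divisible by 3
No

A contradictory subset is {-3x + 2y = 6, x = 4 OR y = 3, y > 10}. No integer assignment can satisfy these jointly:

  - -3x + 2y = 6: is a linear equation tying the variables together
  - x = 4 OR y = 3: forces a choice: either x = 4 or y = 3
  - y > 10: bounds one variable relative to a constant

Split on the disjunction (x = 4 OR y = 3):
  • If x = 4: the equation forces y = 9, which contradicts the bound y ≥ 11.
  • If y = 3: this contradicts the bound y ≥ 11.
Both branches are infeasible, so the system has no integer solution.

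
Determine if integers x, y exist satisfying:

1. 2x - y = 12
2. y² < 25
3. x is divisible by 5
Yes

Take x = 5, y = -2. Substituting into each constraint:
  (1) 2(5) + 2 = 12 ✓
  (2) y² = (-2)² = 4, and 4 < 25 ✓
  (3) 5 = 5 × 1, remainder 0 ✓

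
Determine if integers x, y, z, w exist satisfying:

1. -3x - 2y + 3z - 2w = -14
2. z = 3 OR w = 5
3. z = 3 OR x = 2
Yes

Take x = 7, y = 1, z = 3, w = 0. Substituting into each constraint:
  (1) -3(7) - 2(1) + 3(3) - 2(0) = -14 ✓
  (2) z = 3, target 3 ✓ (first branch holds)
  (3) z = 3, target 3 ✓ (first branch holds)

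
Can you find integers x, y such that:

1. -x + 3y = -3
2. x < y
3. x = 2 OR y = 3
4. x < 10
No

A contradictory subset is {-x + 3y = -3, x < y, x = 2 OR y = 3}. No integer assignment can satisfy these jointly:

  - -x + 3y = -3: is a linear equation tying the variables together
  - x < y: bounds one variable relative to another variable
  - x = 2 OR y = 3: forces a choice: either x = 2 or y = 3

Split on the disjunction (x = 2 OR y = 3):
  • If x = 2: with x = 2, every remaining term of the linear equation is divisible by 3, so the left side is ≡ 0 (mod 3); but the right side -1 ≡ 2 (mod 3). No integers can satisfy it.
  • If y = 3: the equation forces x = 12, giving (y, x) = (3, 12), which violates y > x.
Both branches are infeasible, so the system has no integer solution.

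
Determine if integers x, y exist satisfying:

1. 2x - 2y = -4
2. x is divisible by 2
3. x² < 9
Yes

Take x = 0, y = 2. Substituting into each constraint:
  (1) 2(0) - 2(2) = -4 ✓
  (2) 0 = 2 × 0, remainder 0 ✓
  (3) x² = (0)² = 0, and 0 < 9 ✓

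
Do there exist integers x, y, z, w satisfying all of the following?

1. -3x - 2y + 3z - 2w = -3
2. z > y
Yes

Take x = 1, y = -1, z = 0, w = 1. Substituting into each constraint:
  (1) -3(1) - 2(-1) + 3(0) - 2(1) = -3 ✓
  (2) 0 > -1 ✓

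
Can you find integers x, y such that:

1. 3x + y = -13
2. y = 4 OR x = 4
Yes

Take x = 4, y = -25. Substituting into each constraint:
  (1) 3(4) + (-25) = -13 ✓
  (2) x = 4, target 4 ✓ (second branch holds)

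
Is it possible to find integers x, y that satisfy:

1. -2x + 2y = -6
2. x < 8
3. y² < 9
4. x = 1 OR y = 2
Yes

Take x = 5, y = 2. Substituting into each constraint:
  (1) -2(5) + 2(2) = -6 ✓
  (2) 5 < 8 ✓
  (3) y² = (2)² = 4, and 4 < 9 ✓
  (4) y = 2, target 2 ✓ (second branch holds)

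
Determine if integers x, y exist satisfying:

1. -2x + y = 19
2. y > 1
Yes

Take x = -8, y = 3. Substituting into each constraint:
  (1) -2(-8) + 3 = 19 ✓
  (2) 3 > 1 ✓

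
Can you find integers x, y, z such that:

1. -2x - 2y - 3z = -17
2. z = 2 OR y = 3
Yes

Take x = 1, y = 3, z = 3. Substituting into each constraint:
  (1) -2(1) - 2(3) - 3(3) = -17 ✓
  (2) y = 3, target 3 ✓ (second branch holds)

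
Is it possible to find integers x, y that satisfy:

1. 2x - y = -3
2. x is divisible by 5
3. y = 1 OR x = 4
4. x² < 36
No

A contradictory subset is {2x - y = -3, x is divisible by 5, y = 1 OR x = 4}. No integer assignment can satisfy these jointly:

  - 2x - y = -3: is a linear equation tying the variables together
  - x is divisible by 5: restricts x to multiples of 5
  - y = 1 OR x = 4: forces a choice: either y = 1 or x = 4

Split on the disjunction (y = 1 OR x = 4):
  • If y = 1: with y = 1, writing x = 5x', every remaining term of the linear equation is divisible by 10, so the left side is ≡ 0 (mod 10); but the right side -2 ≡ 8 (mod 10). No integers can satisfy it.
  • If x = 4: this contradicts the divisibility constraint — 4 is not a multiple of 5.
Both branches are infeasible, so the system has no integer solution.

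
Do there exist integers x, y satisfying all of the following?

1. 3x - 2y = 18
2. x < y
Yes

Take x = 20, y = 21. Substituting into each constraint:
  (1) 3(20) - 2(21) = 18 ✓
  (2) 20 < 21 ✓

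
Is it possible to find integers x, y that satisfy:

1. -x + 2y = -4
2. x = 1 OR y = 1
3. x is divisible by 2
Yes

Take x = 6, y = 1. Substituting into each constraint:
  (1) (-6) + 2(1) = -4 ✓
  (2) y = 1, target 1 ✓ (second branch holds)
  (3) 6 = 2 × 3, remainder 0 ✓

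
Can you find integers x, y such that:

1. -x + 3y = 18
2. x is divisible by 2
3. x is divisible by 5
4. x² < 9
Yes

Take x = 0, y = 6. Substituting into each constraint:
  (1) 0 + 3(6) = 18 ✓
  (2) 0 = 2 × 0, remainder 0 ✓
  (3) 0 = 5 × 0, remainder 0 ✓
  (4) x² = (0)² = 0, and 0 < 9 ✓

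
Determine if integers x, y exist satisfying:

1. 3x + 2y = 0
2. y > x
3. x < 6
Yes

Take x = -2, y = 3. Substituting into each constraint:
  (1) 3(-2) + 2(3) = 0 ✓
  (2) 3 > -2 ✓
  (3) -2 < 6 ✓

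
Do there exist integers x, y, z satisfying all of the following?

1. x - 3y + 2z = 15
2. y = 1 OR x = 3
Yes

Take x = 3, y = 0, z = 6. Substituting into each constraint:
  (1) 3 - 3(0) + 2(6) = 15 ✓
  (2) x = 3, target 3 ✓ (second branch holds)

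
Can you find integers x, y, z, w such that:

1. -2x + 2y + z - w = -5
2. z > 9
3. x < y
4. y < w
Yes

Take x = 15, y = 16, z = 10, w = 17. Substituting into each constraint:
  (1) -2(15) + 2(16) + 10 + (-17) = -5 ✓
  (2) 10 > 9 ✓
  (3) 15 < 16 ✓
  (4) 16 < 17 ✓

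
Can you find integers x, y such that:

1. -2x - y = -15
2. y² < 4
Yes

Take x = 8, y = -1. Substituting into each constraint:
  (1) -2(8) + 1 = -15 ✓
  (2) y² = (-1)² = 1, and 1 < 4 ✓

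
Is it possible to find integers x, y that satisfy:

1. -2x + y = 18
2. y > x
Yes

Take x = -9, y = 0. Substituting into each constraint:
  (1) -2(-9) + 0 = 18 ✓
  (2) 0 > -9 ✓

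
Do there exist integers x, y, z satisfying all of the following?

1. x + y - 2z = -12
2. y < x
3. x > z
Yes

Take x = 0, y = -14, z = -1. Substituting into each constraint:
  (1) 0 + (-14) - 2(-1) = -12 ✓
  (2) -14 < 0 ✓
  (3) 0 > -1 ✓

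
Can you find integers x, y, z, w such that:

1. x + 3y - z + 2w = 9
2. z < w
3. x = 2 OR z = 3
Yes

Take x = 3, y = -1, z = 3, w = 6. Substituting into each constraint:
  (1) 3 + 3(-1) + (-3) + 2(6) = 9 ✓
  (2) 3 < 6 ✓
  (3) z = 3, target 3 ✓ (second branch holds)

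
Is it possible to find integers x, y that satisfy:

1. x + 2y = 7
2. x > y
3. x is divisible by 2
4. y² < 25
No

A contradictory subset is {x + 2y = 7, x is divisible by 2}. No integer assignment can satisfy these jointly:

  - x + 2y = 7: is a linear equation tying the variables together
  - x is divisible by 2: restricts x to multiples of 2

Modular obstruction: writing x = 2x', every remaining term of the linear equation is divisible by 2, so the left side is ≡ 0 (mod 2); but the right side 7 ≡ 1 (mod 2). No integers can satisfy it.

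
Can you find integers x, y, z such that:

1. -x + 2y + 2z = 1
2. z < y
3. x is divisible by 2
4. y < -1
No

A contradictory subset is {-x + 2y + 2z = 1, x is divisible by 2}. No integer assignment can satisfy these jointly:

  - -x + 2y + 2z = 1: is a linear equation tying the variables together
  - x is divisible by 2: restricts x to multiples of 2

Modular obstruction: writing x = 2x', every remaining term of the linear equation is divisible by 2, so the left side is ≡ 0 (mod 2); but the right side 1 ≡ 1 (mod 2). No integers can satisfy it.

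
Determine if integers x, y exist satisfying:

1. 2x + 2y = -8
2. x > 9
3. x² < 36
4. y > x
No

A contradictory subset is {2x + 2y = -8, x > 9, y > x}. No integer assignment can satisfy these jointly:

  - 2x + 2y = -8: is a linear equation tying the variables together
  - x > 9: bounds one variable relative to a constant
  - y > x: bounds one variable relative to another variable

Propagating the comparison: y > x and x ≥ 10 give y ≥ 11. Range argument: with x ∈ [10, ∞], y ∈ [11, ∞], the left side of the equation is at least 42, but the right side is -8 < 42. No integer solution exists.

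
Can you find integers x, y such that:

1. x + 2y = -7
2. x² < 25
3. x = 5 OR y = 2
No

The full constraint system is jointly infeasible over the integers. Each constraint and what it forces:

  - x + 2y = -7: is a linear equation tying the variables together
  - x² < 25: restricts x to |x| ≤ 4
  - x = 5 OR y = 2: forces a choice: either x = 5 or y = 2

Split on the disjunction (x = 5 OR y = 2):
  • If x = 5: this contradicts x² < 25, which requires |x| ≤ 4.
  • If y = 2: the equation forces x = -11, but x² < 25 requires |x| ≤ 4.
Both branches are infeasible, so the system has no integer solution.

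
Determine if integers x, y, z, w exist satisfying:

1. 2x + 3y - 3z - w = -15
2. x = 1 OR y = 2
Yes

Take x = 1, y = 0, z = 0, w = 17. Substituting into each constraint:
  (1) 2(1) + 3(0) - 3(0) + (-17) = -15 ✓
  (2) x = 1, target 1 ✓ (first branch holds)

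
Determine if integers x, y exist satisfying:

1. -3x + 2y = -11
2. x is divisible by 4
No

The full constraint system is jointly infeasible over the integers. Each constraint and what it forces:

  - -3x + 2y = -11: is a linear equation tying the variables together
  - x is divisible by 4: restricts x to multiples of 4

Modular obstruction: writing x = 4x', every remaining term of the linear equation is divisible by 2, so the left side is ≡ 0 (mod 2); but the right side -11 ≡ 1 (mod 2). No integers can satisfy it.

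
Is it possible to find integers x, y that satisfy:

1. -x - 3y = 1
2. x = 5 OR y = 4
Yes

Take x = 5, y = -2. Substituting into each constraint:
  (1) (-5) - 3(-2) = 1 ✓
  (2) x = 5, target 5 ✓ (first branch holds)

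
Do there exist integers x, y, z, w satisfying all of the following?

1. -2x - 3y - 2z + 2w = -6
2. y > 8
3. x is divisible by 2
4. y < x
Yes

Take x = 12, y = 10, z = -24, w = 0. Substituting into each constraint:
  (1) -2(12) - 3(10) - 2(-24) + 2(0) = -6 ✓
  (2) 10 > 8 ✓
  (3) 12 = 2 × 6, remainder 0 ✓
  (4) 10 < 12 ✓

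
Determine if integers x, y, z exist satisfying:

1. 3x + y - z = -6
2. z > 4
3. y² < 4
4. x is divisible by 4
Yes

Take x = 0, y = -1, z = 5. Substituting into each constraint:
  (1) 3(0) + (-1) + (-5) = -6 ✓
  (2) 5 > 4 ✓
  (3) y² = (-1)² = 1, and 1 < 4 ✓
  (4) 0 = 4 × 0, remainder 0 ✓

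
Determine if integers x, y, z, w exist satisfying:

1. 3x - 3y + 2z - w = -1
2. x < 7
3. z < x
Yes

Take x = 0, y = 0, z = -1, w = -1. Substituting into each constraint:
  (1) 3(0) - 3(0) + 2(-1) + 1 = -1 ✓
  (2) 0 < 7 ✓
  (3) -1 < 0 ✓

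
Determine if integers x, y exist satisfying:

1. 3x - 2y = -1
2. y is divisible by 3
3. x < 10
No

A contradictory subset is {3x - 2y = -1, y is divisible by 3}. No integer assignment can satisfy these jointly:

  - 3x - 2y = -1: is a linear equation tying the variables together
  - y is divisible by 3: restricts y to multiples of 3

Modular obstruction: writing y = 3y', every remaining term of the linear equation is divisible by 3, so the left side is ≡ 0 (mod 3); but the right side -1 ≡ 2 (mod 3). No integers can satisfy it.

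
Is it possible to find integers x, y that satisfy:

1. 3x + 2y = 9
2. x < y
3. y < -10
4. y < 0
No

A contradictory subset is {3x + 2y = 9, x < y, y < -10}. No integer assignment can satisfy these jointly:

  - 3x + 2y = 9: is a linear equation tying the variables together
  - x < y: bounds one variable relative to another variable
  - y < -10: bounds one variable relative to a constant

Propagating the comparison: x < y and y ≤ -11 give x ≤ -12. Range argument: with x ∈ [−∞, -12], y ∈ [−∞, -11], the left side of the equation is at most -58, but the right side is 9 > -58. No integer solution exists.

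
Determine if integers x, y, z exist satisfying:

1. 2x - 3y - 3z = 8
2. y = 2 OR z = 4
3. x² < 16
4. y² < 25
Yes

Take x = 1, y = 2, z = -4. Substituting into each constraint:
  (1) 2(1) - 3(2) - 3(-4) = 8 ✓
  (2) y = 2, target 2 ✓ (first branch holds)
  (3) x² = (1)² = 1, and 1 < 16 ✓
  (4) y² = (2)² = 4, and 4 < 25 ✓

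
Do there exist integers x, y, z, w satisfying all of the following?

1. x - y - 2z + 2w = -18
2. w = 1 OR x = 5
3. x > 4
Yes

Take x = 5, y = 23, z = 0, w = 0. Substituting into each constraint:
  (1) 5 + (-23) - 2(0) + 2(0) = -18 ✓
  (2) x = 5, target 5 ✓ (second branch holds)
  (3) 5 > 4 ✓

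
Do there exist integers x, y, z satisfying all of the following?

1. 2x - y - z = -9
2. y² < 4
Yes

Take x = 0, y = 0, z = 9. Substituting into each constraint:
  (1) 2(0) + 0 + (-9) = -9 ✓
  (2) y² = (0)² = 0, and 0 < 4 ✓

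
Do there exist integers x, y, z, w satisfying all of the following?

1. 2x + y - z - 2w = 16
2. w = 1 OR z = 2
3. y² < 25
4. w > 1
Yes

Take x = 11, y = 0, z = 2, w = 2. Substituting into each constraint:
  (1) 2(11) + 0 + (-2) - 2(2) = 16 ✓
  (2) z = 2, target 2 ✓ (second branch holds)
  (3) y² = (0)² = 0, and 0 < 25 ✓
  (4) 2 > 1 ✓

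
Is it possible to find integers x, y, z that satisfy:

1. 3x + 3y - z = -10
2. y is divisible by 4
Yes

Take x = 0, y = 0, z = 10. Substituting into each constraint:
  (1) 3(0) + 3(0) + (-10) = -10 ✓
  (2) 0 = 4 × 0, remainder 0 ✓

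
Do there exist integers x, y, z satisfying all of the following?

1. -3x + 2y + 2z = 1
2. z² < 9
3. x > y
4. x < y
No

A contradictory subset is {x > y, x < y}. No integer assignment can satisfy these jointly:

  - x > y: bounds one variable relative to another variable
  - x < y: bounds one variable relative to another variable

Direct contradiction: x > y and y > x cannot both hold.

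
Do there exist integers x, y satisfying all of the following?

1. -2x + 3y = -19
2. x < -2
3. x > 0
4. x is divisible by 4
No

A contradictory subset is {x < -2, x > 0}. No integer assignment can satisfy these jointly:

  - x < -2: bounds one variable relative to a constant
  - x > 0: bounds one variable relative to a constant

Direct contradiction: the bounds on x require x ≥ 1 and x ≤ -3 simultaneously, which is empty.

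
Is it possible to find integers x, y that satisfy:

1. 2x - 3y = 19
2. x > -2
Yes

Take x = 2, y = -5. Substituting into each constraint:
  (1) 2(2) - 3(-5) = 19 ✓
  (2) 2 > -2 ✓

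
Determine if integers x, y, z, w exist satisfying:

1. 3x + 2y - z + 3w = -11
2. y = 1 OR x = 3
Yes

Take x = 4, y = 1, z = 1, w = -8. Substituting into each constraint:
  (1) 3(4) + 2(1) + (-1) + 3(-8) = -11 ✓
  (2) y = 1, target 1 ✓ (first branch holds)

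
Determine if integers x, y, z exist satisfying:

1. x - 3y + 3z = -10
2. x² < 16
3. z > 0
Yes

Take x = -1, y = 4, z = 1. Substituting into each constraint:
  (1) (-1) - 3(4) + 3(1) = -10 ✓
  (2) x² = (-1)² = 1, and 1 < 16 ✓
  (3) 1 > 0 ✓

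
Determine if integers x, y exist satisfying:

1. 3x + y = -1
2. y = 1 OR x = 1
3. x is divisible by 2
No

The full constraint system is jointly infeasible over the integers. Each constraint and what it forces:

  - 3x + y = -1: is a linear equation tying the variables together
  - y = 1 OR x = 1: forces a choice: either y = 1 or x = 1
  - x is divisible by 2: restricts x to multiples of 2

Split on the disjunction (y = 1 OR x = 1):
  • If y = 1: with y = 1, writing x = 2x', every remaining term of the linear equation is divisible by 6, so the left side is ≡ 0 (mod 6); but the right side -2 ≡ 4 (mod 6). No integers can satisfy it.
  • If x = 1: this contradicts the divisibility constraint — 1 is not a multiple of 2.
Both branches are infeasible, so the system has no integer solution.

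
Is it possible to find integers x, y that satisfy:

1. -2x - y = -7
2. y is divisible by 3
Yes

Take x = 2, y = 3. Substituting into each constraint:
  (1) -2(2) + (-3) = -7 ✓
  (2) 3 = 3 × 1, remainder 0 ✓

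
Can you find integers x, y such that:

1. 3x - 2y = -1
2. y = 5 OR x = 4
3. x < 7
Yes

Take x = 3, y = 5. Substituting into each constraint:
  (1) 3(3) - 2(5) = -1 ✓
  (2) y = 5, target 5 ✓ (first branch holds)
  (3) 3 < 7 ✓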